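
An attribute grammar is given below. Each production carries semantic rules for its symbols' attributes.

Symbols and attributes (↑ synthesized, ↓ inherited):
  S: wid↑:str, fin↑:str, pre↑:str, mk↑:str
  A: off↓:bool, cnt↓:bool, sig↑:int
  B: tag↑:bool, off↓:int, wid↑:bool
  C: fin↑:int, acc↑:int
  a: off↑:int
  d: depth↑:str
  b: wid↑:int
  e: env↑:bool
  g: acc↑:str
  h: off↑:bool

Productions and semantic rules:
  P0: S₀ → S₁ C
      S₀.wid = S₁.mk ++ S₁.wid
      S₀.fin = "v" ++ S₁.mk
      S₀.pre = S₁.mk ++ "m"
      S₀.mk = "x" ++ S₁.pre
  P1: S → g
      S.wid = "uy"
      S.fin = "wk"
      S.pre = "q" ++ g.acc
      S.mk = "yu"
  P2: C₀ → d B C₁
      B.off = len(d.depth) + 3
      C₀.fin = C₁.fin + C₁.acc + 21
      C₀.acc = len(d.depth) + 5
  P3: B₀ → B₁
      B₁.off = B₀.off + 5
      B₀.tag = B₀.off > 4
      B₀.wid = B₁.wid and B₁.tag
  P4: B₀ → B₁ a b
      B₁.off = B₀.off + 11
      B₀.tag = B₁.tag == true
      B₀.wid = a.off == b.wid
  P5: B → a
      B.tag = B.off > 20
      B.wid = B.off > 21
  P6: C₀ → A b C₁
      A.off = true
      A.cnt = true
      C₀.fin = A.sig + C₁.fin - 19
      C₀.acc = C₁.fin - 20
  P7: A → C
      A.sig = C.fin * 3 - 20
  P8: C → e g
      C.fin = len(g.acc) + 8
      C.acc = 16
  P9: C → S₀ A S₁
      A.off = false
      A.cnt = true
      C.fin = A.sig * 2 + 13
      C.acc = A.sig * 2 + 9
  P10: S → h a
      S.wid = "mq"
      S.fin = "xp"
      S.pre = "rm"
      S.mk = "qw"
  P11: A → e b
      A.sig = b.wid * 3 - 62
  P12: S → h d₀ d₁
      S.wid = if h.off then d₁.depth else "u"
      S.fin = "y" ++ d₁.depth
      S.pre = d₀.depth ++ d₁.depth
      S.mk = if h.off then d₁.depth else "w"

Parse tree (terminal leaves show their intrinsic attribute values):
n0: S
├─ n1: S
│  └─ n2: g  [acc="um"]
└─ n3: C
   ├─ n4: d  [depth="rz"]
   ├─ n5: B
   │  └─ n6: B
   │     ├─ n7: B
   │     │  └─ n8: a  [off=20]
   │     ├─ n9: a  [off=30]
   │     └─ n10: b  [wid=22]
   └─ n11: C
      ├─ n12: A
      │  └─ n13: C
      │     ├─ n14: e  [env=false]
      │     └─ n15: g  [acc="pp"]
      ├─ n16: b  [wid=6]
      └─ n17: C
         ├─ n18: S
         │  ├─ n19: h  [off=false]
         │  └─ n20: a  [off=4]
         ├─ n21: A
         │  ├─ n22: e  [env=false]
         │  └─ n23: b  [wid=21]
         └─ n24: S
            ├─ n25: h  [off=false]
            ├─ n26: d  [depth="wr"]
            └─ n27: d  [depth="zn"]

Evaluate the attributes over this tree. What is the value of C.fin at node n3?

22

1. n2.acc = "um"  [terminal]
2. n1.wid = "uy"  ["uy"]
3. n1.fin = "wk"  ["wk"]
4. n1.pre = "qum"  ["q" ++ g.acc]
5. n1.mk = "yu"  ["yu"]
6. n4.depth = "rz"  [terminal]
7. n5.off = 5  [len(d.depth) + 3]
8. n6.off = 10  [B₀.off + 5]
9. n7.off = 21  [B₀.off + 11]
10. n8.off = 20  [terminal]
11. n7.tag = true  [B.off > 20]
12. n7.wid = false  [B.off > 21]
13. n9.off = 30  [terminal]
14. n10.wid = 22  [terminal]
15. n6.tag = true  [B₁.tag == true]
16. n6.wid = false  [a.off == b.wid]
17. n5.tag = true  [B₀.off > 4]
18. n5.wid = false  [B₁.wid and B₁.tag]
19. n12.off = true  [true]
20. n12.cnt = true  [true]
21. n14.env = false  [terminal]
22. n15.acc = "pp"  [terminal]
23. n13.fin = 10  [len(g.acc) + 8]
24. n13.acc = 16  [16]
25. n12.sig = 10  [C.fin * 3 - 20]
26. n16.wid = 6  [terminal]
27. n19.off = false  [terminal]
28. n20.off = 4  [terminal]
29. n18.wid = "mq"  ["mq"]
30. n18.fin = "xp"  ["xp"]
31. n18.pre = "rm"  ["rm"]
32. n18.mk = "qw"  ["qw"]
33. n21.off = false  [false]
34. n21.cnt = true  [true]
35. n22.env = false  [terminal]
36. n23.wid = 21  [terminal]
37. n21.sig = 1  [b.wid * 3 - 62]
38. n25.off = false  [terminal]
39. n26.depth = "wr"  [terminal]
40. n27.depth = "zn"  [terminal]
41. n24.wid = "u"  [if h.off then d₁.depth else "u"]
42. n24.fin = "yzn"  ["y" ++ d₁.depth]
43. n24.pre = "wrzn"  [d₀.depth ++ d₁.depth]
44. n24.mk = "w"  [if h.off then d₁.depth else "w"]
45. n17.fin = 15  [A.sig * 2 + 13]
46. n17.acc = 11  [A.sig * 2 + 9]
47. n11.fin = 6  [A.sig + C₁.fin - 19]
48. n11.acc = -5  [C₁.fin - 20]
49. n3.fin = 22  [C₁.fin + C₁.acc + 21]
50. n3.acc = 7  [len(d.depth) + 5]
51. n0.wid = "yuuy"  [S₁.mk ++ S₁.wid]
52. n0.fin = "vyu"  ["v" ++ S₁.mk]
53. n0.pre = "yum"  [S₁.mk ++ "m"]
54. n0.mk = "xqum"  ["x" ++ S₁.pre]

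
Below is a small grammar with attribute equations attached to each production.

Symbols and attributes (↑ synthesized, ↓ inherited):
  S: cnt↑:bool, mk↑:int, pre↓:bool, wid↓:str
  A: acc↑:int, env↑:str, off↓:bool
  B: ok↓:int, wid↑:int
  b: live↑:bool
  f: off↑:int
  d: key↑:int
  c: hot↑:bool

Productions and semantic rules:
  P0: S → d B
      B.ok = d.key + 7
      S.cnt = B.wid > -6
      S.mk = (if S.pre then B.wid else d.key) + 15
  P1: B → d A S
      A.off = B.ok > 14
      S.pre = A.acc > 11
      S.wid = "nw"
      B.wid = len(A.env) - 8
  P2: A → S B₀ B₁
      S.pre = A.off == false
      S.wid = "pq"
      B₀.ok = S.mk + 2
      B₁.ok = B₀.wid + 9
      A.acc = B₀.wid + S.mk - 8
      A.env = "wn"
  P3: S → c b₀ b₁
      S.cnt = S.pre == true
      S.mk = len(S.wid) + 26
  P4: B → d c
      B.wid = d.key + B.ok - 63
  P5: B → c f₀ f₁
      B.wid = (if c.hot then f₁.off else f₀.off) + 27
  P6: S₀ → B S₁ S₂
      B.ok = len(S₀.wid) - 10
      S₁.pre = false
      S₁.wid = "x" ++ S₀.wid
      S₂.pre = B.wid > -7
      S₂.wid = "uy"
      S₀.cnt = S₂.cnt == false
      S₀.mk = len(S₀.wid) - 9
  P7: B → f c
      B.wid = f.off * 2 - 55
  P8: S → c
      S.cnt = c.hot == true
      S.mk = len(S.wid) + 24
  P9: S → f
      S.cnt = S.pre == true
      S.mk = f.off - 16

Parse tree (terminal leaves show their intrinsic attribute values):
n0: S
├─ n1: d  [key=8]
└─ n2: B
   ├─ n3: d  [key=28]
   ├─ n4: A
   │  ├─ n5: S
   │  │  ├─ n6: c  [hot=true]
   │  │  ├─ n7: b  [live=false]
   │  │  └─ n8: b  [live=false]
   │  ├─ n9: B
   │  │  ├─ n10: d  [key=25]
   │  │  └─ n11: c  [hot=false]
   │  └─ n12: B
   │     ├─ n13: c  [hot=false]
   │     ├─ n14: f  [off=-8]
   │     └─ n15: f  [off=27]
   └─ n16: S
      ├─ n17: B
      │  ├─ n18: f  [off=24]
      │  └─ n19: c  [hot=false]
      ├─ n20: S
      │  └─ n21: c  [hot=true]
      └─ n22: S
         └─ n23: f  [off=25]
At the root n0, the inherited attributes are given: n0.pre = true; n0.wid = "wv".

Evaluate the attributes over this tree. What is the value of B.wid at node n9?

-8

1. n0.pre = true  [given at root]
2. n0.wid = "wv"  [given at root]
3. n1.key = 8  [terminal]
4. n2.ok = 15  [d.key + 7]
5. n3.key = 28  [terminal]
6. n4.off = true  [B.ok > 14]
7. n5.pre = false  [A.off == false]
8. n5.wid = "pq"  ["pq"]
9. n6.hot = true  [terminal]
10. n7.live = false  [terminal]
11. n8.live = false  [terminal]
12. n5.cnt = false  [S.pre == true]
13. n5.mk = 28  [len(S.wid) + 26]
14. n9.ok = 30  [S.mk + 2]
15. n10.key = 25  [terminal]
16. n11.hot = false  [terminal]
17. n9.wid = -8  [d.key + B.ok - 63]
18. n12.ok = 1  [B₀.wid + 9]
19. n13.hot = false  [terminal]
20. n14.off = -8  [terminal]
21. n15.off = 27  [terminal]
22. n12.wid = 19  [(if c.hot then f₁.off else f₀.off) + 27]
23. n4.acc = 12  [B₀.wid + S.mk - 8]
24. n4.env = "wn"  ["wn"]
25. n16.pre = true  [A.acc > 11]
26. n16.wid = "nw"  ["nw"]
27. n17.ok = -8  [len(S₀.wid) - 10]
28. n18.off = 24  [terminal]
29. n19.hot = false  [terminal]
30. n17.wid = -7  [f.off * 2 - 55]
31. n20.pre = false  [false]
32. n20.wid = "xnw"  ["x" ++ S₀.wid]
33. n21.hot = true  [terminal]
34. n20.cnt = true  [c.hot == true]
35. n20.mk = 27  [len(S.wid) + 24]
36. n22.pre = false  [B.wid > -7]
37. n22.wid = "uy"  ["uy"]
38. n23.off = 25  [terminal]
39. n22.cnt = false  [S.pre == true]
40. n22.mk = 9  [f.off - 16]
41. n16.cnt = true  [S₂.cnt == false]
42. n16.mk = -7  [len(S₀.wid) - 9]
43. n2.wid = -6  [len(A.env) - 8]
44. n0.cnt = false  [B.wid > -6]
45. n0.mk = 9  [(if S.pre then B.wid else d.key) + 15]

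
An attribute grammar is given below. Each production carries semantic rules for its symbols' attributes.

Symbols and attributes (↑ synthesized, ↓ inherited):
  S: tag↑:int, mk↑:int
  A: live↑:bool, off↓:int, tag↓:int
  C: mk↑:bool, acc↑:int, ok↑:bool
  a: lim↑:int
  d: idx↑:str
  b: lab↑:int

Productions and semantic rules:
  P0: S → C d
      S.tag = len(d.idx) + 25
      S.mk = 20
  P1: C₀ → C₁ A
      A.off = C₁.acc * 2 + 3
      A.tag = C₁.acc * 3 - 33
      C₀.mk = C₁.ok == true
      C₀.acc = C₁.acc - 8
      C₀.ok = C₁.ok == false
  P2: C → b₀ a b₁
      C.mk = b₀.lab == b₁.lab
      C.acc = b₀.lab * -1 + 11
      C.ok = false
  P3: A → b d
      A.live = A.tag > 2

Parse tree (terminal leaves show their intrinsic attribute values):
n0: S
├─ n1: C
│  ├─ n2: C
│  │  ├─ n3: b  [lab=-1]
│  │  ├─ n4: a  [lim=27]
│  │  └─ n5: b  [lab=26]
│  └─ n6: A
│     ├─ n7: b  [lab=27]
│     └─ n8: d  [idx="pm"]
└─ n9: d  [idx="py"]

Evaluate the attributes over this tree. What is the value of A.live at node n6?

1. n3.lab = -1  [terminal]
2. n4.lim = 27  [terminal]
3. n5.lab = 26  [terminal]
4. n2.mk = false  [b₀.lab == b₁.lab]
5. n2.acc = 12  [b₀.lab * -1 + 11]
6. n2.ok = false  [false]
7. n6.off = 27  [C₁.acc * 2 + 3]
8. n6.tag = 3  [C₁.acc * 3 - 33]
9. n7.lab = 27  [terminal]
10. n8.idx = "pm"  [terminal]
11. n6.live = true  [A.tag > 2]
12. n1.mk = false  [C₁.ok == true]
13. n1.acc = 4  [C₁.acc - 8]
14. n1.ok = true  [C₁.ok == false]
15. n9.idx = "py"  [terminal]
16. n0.tag = 27  [len(d.idx) + 25]
17. n0.mk = 20  [20]

true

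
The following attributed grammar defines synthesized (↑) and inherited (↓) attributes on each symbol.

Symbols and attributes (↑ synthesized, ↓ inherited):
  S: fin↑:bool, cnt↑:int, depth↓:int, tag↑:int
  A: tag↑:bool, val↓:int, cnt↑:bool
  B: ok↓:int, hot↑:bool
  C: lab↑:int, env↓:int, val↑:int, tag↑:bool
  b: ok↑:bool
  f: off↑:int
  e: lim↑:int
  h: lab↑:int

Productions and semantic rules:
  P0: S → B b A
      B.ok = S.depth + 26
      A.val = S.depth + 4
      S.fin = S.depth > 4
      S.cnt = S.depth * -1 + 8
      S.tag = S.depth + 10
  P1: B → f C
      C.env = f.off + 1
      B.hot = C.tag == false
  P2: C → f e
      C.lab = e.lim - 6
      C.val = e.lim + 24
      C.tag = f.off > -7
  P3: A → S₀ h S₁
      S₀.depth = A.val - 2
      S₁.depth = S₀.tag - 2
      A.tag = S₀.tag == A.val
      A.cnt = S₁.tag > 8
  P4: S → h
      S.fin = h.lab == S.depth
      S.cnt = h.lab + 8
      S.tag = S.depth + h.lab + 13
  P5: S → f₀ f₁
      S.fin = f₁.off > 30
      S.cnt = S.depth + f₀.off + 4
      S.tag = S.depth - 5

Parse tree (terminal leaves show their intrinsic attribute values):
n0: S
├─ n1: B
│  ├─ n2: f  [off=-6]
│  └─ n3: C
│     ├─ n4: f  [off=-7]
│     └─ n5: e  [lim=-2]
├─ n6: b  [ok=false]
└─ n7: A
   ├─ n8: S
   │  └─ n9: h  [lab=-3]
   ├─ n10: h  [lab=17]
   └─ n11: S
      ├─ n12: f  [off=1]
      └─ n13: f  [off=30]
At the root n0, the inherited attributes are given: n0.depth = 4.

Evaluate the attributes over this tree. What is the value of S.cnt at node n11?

19

1. n0.depth = 4  [given at root]
2. n1.ok = 30  [S.depth + 26]
3. n2.off = -6  [terminal]
4. n3.env = -5  [f.off + 1]
5. n4.off = -7  [terminal]
6. n5.lim = -2  [terminal]
7. n3.lab = -8  [e.lim - 6]
8. n3.val = 22  [e.lim + 24]
9. n3.tag = false  [f.off > -7]
10. n1.hot = true  [C.tag == false]
11. n6.ok = false  [terminal]
12. n7.val = 8  [S.depth + 4]
13. n8.depth = 6  [A.val - 2]
14. n9.lab = -3  [terminal]
15. n8.fin = false  [h.lab == S.depth]
16. n8.cnt = 5  [h.lab + 8]
17. n8.tag = 16  [S.depth + h.lab + 13]
18. n10.lab = 17  [terminal]
19. n11.depth = 14  [S₀.tag - 2]
20. n12.off = 1  [terminal]
21. n13.off = 30  [terminal]
22. n11.fin = false  [f₁.off > 30]
23. n11.cnt = 19  [S.depth + f₀.off + 4]
24. n11.tag = 9  [S.depth - 5]
25. n7.tag = false  [S₀.tag == A.val]
26. n7.cnt = true  [S₁.tag > 8]
27. n0.fin = false  [S.depth > 4]
28. n0.cnt = 4  [S.depth * -1 + 8]
29. n0.tag = 14  [S.depth + 10]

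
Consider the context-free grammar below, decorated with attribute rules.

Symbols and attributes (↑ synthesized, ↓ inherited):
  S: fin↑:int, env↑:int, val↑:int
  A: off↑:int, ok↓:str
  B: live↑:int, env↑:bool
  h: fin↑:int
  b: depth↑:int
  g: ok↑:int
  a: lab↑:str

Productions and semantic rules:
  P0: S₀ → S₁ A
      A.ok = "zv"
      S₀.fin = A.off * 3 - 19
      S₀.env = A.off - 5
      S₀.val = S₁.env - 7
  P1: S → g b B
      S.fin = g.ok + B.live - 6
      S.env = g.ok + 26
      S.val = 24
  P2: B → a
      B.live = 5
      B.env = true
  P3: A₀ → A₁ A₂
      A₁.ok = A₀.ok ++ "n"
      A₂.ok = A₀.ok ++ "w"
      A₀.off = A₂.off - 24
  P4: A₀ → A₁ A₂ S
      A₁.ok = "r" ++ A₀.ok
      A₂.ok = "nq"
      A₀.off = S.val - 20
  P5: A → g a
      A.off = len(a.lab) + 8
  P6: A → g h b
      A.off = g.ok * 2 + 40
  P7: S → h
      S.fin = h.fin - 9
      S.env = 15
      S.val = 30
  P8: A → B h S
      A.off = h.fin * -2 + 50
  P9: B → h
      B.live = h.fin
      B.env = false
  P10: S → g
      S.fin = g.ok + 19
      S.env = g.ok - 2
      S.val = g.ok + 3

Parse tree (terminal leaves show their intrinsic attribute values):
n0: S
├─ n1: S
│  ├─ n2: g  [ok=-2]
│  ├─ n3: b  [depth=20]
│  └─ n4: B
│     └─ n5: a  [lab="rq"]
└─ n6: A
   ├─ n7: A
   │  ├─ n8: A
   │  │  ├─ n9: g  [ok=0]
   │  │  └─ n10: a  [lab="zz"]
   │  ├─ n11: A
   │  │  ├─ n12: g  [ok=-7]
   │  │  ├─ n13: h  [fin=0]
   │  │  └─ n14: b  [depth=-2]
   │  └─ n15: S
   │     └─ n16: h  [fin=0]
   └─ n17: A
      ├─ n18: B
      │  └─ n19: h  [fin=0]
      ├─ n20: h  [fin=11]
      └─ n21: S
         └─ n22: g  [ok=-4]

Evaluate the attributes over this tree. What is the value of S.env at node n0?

-1

1. n2.ok = -2  [terminal]
2. n3.depth = 20  [terminal]
3. n5.lab = "rq"  [terminal]
4. n4.live = 5  [5]
5. n4.env = true  [true]
6. n1.fin = -3  [g.ok + B.live - 6]
7. n1.env = 24  [g.ok + 26]
8. n1.val = 24  [24]
9. n6.ok = "zv"  ["zv"]
10. n7.ok = "zvn"  [A₀.ok ++ "n"]
11. n8.ok = "rzvn"  ["r" ++ A₀.ok]
12. n9.ok = 0  [terminal]
13. n10.lab = "zz"  [terminal]
14. n8.off = 10  [len(a.lab) + 8]
15. n11.ok = "nq"  ["nq"]
16. n12.ok = -7  [terminal]
17. n13.fin = 0  [terminal]
18. n14.depth = -2  [terminal]
19. n11.off = 26  [g.ok * 2 + 40]
20. n16.fin = 0  [terminal]
21. n15.fin = -9  [h.fin - 9]
22. n15.env = 15  [15]
23. n15.val = 30  [30]
24. n7.off = 10  [S.val - 20]
25. n17.ok = "zvw"  [A₀.ok ++ "w"]
26. n19.fin = 0  [terminal]
27. n18.live = 0  [h.fin]
28. n18.env = false  [false]
29. n20.fin = 11  [terminal]
30. n22.ok = -4  [terminal]
31. n21.fin = 15  [g.ok + 19]
32. n21.env = -6  [g.ok - 2]
33. n21.val = -1  [g.ok + 3]
34. n17.off = 28  [h.fin * -2 + 50]
35. n6.off = 4  [A₂.off - 24]
36. n0.fin = -7  [A.off * 3 - 19]
37. n0.env = -1  [A.off - 5]
38. n0.val = 17  [S₁.env - 7]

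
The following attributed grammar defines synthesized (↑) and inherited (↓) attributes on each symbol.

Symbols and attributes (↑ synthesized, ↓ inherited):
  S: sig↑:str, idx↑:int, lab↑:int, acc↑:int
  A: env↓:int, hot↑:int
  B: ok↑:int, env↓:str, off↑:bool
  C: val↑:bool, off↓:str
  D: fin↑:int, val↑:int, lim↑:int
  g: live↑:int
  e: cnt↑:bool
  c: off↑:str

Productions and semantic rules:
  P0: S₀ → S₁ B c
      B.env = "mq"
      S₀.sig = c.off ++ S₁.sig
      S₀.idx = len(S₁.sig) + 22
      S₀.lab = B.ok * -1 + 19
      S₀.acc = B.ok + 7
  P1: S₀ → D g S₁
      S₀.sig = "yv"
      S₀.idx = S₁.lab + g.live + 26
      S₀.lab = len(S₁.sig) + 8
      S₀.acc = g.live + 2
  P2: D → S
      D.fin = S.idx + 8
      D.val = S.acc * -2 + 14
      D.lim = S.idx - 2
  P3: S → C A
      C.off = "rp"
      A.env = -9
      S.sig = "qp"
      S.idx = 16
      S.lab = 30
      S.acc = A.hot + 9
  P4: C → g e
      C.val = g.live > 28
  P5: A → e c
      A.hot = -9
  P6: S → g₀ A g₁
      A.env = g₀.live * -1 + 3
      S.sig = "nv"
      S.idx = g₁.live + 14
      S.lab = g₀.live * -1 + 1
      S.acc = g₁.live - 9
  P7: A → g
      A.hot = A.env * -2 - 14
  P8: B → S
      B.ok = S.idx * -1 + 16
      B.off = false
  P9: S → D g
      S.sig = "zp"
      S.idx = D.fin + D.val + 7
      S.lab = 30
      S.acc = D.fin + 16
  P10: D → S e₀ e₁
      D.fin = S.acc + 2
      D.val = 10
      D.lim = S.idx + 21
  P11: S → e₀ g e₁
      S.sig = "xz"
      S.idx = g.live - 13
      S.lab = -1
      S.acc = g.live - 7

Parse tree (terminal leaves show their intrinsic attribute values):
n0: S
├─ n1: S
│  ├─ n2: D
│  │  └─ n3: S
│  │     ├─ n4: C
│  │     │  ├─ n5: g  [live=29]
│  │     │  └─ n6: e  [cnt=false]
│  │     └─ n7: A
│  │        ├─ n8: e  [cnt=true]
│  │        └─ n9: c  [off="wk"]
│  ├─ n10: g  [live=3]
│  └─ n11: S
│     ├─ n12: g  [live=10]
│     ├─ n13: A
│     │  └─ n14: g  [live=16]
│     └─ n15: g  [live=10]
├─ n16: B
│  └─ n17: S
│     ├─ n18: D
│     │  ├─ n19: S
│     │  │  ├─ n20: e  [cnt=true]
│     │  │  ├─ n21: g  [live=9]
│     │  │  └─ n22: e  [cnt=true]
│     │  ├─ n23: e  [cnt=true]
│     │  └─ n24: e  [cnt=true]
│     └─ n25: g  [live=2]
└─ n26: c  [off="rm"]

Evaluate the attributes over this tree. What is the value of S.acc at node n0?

2

1. n4.off = "rp"  ["rp"]
2. n5.live = 29  [terminal]
3. n6.cnt = false  [terminal]
4. n4.val = true  [g.live > 28]
5. n7.env = -9  [-9]
6. n8.cnt = true  [terminal]
7. n9.off = "wk"  [terminal]
8. n7.hot = -9  [-9]
9. n3.sig = "qp"  ["qp"]
10. n3.idx = 16  [16]
11. n3.lab = 30  [30]
12. n3.acc = 0  [A.hot + 9]
13. n2.fin = 24  [S.idx + 8]
14. n2.val = 14  [S.acc * -2 + 14]
15. n2.lim = 14  [S.idx - 2]
16. n10.live = 3  [terminal]
17. n12.live = 10  [terminal]
18. n13.env = -7  [g₀.live * -1 + 3]
19. n14.live = 16  [terminal]
20. n13.hot = 0  [A.env * -2 - 14]
21. n15.live = 10  [terminal]
22. n11.sig = "nv"  ["nv"]
23. n11.idx = 24  [g₁.live + 14]
24. n11.lab = -9  [g₀.live * -1 + 1]
25. n11.acc = 1  [g₁.live - 9]
26. n1.sig = "yv"  ["yv"]
27. n1.idx = 20  [S₁.lab + g.live + 26]
28. n1.lab = 10  [len(S₁.sig) + 8]
29. n1.acc = 5  [g.live + 2]
30. n16.env = "mq"  ["mq"]
31. n20.cnt = true  [terminal]
32. n21.live = 9  [terminal]
33. n22.cnt = true  [terminal]
34. n19.sig = "xz"  ["xz"]
35. n19.idx = -4  [g.live - 13]
36. n19.lab = -1  [-1]
37. n19.acc = 2  [g.live - 7]
38. n23.cnt = true  [terminal]
39. n24.cnt = true  [terminal]
40. n18.fin = 4  [S.acc + 2]
41. n18.val = 10  [10]
42. n18.lim = 17  [S.idx + 21]
43. n25.live = 2  [terminal]
44. n17.sig = "zp"  ["zp"]
45. n17.idx = 21  [D.fin + D.val + 7]
46. n17.lab = 30  [30]
47. n17.acc = 20  [D.fin + 16]
48. n16.ok = -5  [S.idx * -1 + 16]
49. n16.off = false  [false]
50. n26.off = "rm"  [terminal]
51. n0.sig = "rmyv"  [c.off ++ S₁.sig]
52. n0.idx = 24  [len(S₁.sig) + 22]
53. n0.lab = 24  [B.ok * -1 + 19]
54. n0.acc = 2  [B.ok + 7]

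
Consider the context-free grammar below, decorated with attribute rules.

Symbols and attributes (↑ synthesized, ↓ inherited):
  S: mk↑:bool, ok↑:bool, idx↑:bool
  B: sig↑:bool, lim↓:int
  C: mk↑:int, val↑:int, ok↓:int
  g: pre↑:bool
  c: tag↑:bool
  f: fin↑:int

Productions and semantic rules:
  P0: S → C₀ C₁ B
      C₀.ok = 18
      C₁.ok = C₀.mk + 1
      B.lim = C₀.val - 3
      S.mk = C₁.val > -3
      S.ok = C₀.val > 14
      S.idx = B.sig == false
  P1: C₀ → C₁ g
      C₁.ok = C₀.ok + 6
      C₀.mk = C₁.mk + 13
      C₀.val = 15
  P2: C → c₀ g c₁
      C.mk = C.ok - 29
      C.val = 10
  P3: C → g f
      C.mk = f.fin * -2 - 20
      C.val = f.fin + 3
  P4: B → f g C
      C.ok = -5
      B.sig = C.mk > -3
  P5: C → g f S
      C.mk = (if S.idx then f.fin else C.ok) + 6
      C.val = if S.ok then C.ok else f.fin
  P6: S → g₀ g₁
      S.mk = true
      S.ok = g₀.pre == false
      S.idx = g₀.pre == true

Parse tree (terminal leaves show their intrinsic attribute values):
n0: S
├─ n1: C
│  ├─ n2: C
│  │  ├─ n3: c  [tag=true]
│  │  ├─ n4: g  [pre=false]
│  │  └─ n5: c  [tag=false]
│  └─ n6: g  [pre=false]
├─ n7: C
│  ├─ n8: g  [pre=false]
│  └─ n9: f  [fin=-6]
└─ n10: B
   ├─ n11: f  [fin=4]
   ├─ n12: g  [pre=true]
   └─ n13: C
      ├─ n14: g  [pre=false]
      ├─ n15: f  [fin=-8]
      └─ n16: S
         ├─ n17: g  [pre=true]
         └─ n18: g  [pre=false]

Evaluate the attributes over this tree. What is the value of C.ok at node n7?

1. n1.ok = 18  [18]
2. n2.ok = 24  [C₀.ok + 6]
3. n3.tag = true  [terminal]
4. n4.pre = false  [terminal]
5. n5.tag = false  [terminal]
6. n2.mk = -5  [C.ok - 29]
7. n2.val = 10  [10]
8. n6.pre = false  [terminal]
9. n1.mk = 8  [C₁.mk + 13]
10. n1.val = 15  [15]
11. n7.ok = 9  [C₀.mk + 1]
12. n8.pre = false  [terminal]
13. n9.fin = -6  [terminal]
14. n7.mk = -8  [f.fin * -2 - 20]
15. n7.val = -3  [f.fin + 3]
16. n10.lim = 12  [C₀.val - 3]
17. n11.fin = 4  [terminal]
18. n12.pre = true  [terminal]
19. n13.ok = -5  [-5]
20. n14.pre = false  [terminal]
21. n15.fin = -8  [terminal]
22. n17.pre = true  [terminal]
23. n18.pre = false  [terminal]
24. n16.mk = true  [true]
25. n16.ok = false  [g₀.pre == false]
26. n16.idx = true  [g₀.pre == true]
27. n13.mk = -2  [(if S.idx then f.fin else C.ok) + 6]
28. n13.val = -8  [if S.ok then C.ok else f.fin]
29. n10.sig = true  [C.mk > -3]
30. n0.mk = false  [C₁.val > -3]
31. n0.ok = true  [C₀.val > 14]
32. n0.idx = false  [B.sig == false]

9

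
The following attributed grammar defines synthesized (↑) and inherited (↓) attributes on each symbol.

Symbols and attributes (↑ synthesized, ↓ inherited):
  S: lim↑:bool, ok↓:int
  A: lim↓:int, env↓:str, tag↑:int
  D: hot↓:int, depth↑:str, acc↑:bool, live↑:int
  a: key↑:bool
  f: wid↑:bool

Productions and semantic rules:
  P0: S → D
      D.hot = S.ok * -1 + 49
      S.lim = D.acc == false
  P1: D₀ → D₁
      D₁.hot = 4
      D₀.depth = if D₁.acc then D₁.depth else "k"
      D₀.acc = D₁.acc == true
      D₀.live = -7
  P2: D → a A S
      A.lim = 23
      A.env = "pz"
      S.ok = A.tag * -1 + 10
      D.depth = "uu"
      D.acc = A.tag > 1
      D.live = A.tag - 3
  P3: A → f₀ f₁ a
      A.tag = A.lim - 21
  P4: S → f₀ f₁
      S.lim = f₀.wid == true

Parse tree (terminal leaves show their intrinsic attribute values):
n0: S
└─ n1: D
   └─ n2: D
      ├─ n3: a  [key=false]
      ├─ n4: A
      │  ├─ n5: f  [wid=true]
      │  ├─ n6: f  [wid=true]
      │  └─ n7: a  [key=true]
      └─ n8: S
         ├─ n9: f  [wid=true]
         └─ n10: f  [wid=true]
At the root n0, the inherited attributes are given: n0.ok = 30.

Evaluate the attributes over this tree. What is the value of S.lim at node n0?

1. n0.ok = 30  [given at root]
2. n1.hot = 19  [S.ok * -1 + 49]
3. n2.hot = 4  [4]
4. n3.key = false  [terminal]
5. n4.lim = 23  [23]
6. n4.env = "pz"  ["pz"]
7. n5.wid = true  [terminal]
8. n6.wid = true  [terminal]
9. n7.key = true  [terminal]
10. n4.tag = 2  [A.lim - 21]
11. n8.ok = 8  [A.tag * -1 + 10]
12. n9.wid = true  [terminal]
13. n10.wid = true  [terminal]
14. n8.lim = true  [f₀.wid == true]
15. n2.depth = "uu"  ["uu"]
16. n2.acc = true  [A.tag > 1]
17. n2.live = -1  [A.tag - 3]
18. n1.depth = "uu"  [if D₁.acc then D₁.depth else "k"]
19. n1.acc = true  [D₁.acc == true]
20. n1.live = -7  [-7]
21. n0.lim = false  [D.acc == false]

false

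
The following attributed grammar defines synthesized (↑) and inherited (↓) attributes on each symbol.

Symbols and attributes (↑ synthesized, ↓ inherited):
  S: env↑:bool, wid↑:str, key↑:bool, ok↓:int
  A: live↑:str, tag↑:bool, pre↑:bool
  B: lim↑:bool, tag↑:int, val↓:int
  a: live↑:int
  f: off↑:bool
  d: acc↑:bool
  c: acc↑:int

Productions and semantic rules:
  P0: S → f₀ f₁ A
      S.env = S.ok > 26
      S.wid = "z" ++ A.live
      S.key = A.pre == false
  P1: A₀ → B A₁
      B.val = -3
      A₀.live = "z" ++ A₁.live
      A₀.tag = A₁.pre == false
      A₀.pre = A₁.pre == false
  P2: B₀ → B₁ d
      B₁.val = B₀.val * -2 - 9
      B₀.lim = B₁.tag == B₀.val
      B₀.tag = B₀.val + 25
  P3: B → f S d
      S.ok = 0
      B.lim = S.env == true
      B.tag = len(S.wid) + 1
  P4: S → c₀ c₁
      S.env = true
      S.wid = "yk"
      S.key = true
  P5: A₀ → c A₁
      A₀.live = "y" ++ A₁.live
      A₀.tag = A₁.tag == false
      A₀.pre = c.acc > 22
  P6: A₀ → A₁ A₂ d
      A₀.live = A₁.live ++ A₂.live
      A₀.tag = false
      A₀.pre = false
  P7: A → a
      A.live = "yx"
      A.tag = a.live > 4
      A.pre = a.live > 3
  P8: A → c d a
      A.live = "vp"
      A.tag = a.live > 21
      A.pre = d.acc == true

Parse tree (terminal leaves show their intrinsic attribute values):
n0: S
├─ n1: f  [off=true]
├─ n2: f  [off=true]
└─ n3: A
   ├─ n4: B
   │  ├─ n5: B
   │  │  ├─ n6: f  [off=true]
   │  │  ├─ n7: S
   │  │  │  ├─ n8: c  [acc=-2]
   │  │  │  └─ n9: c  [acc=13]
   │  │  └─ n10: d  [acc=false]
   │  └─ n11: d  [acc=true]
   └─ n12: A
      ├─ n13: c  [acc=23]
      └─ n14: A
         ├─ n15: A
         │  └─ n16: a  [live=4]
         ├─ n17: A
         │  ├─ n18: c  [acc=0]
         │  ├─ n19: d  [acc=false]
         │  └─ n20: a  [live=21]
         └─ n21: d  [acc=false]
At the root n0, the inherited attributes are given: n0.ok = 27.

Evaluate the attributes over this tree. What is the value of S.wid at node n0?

"zzyyxvp"

1. n0.ok = 27  [given at root]
2. n1.off = true  [terminal]
3. n2.off = true  [terminal]
4. n4.val = -3  [-3]
5. n5.val = -3  [B₀.val * -2 - 9]
6. n6.off = true  [terminal]
7. n7.ok = 0  [0]
8. n8.acc = -2  [terminal]
9. n9.acc = 13  [terminal]
10. n7.env = true  [true]
11. n7.wid = "yk"  ["yk"]
12. n7.key = true  [true]
13. n10.acc = false  [terminal]
14. n5.lim = true  [S.env == true]
15. n5.tag = 3  [len(S.wid) + 1]
16. n11.acc = true  [terminal]
17. n4.lim = false  [B₁.tag == B₀.val]
18. n4.tag = 22  [B₀.val + 25]
19. n13.acc = 23  [terminal]
20. n16.live = 4  [terminal]
21. n15.live = "yx"  ["yx"]
22. n15.tag = false  [a.live > 4]
23. n15.pre = true  [a.live > 3]
24. n18.acc = 0  [terminal]
25. n19.acc = false  [terminal]
26. n20.live = 21  [terminal]
27. n17.live = "vp"  ["vp"]
28. n17.tag = false  [a.live > 21]
29. n17.pre = false  [d.acc == true]
30. n21.acc = false  [terminal]
31. n14.live = "yxvp"  [A₁.live ++ A₂.live]
32. n14.tag = false  [false]
33. n14.pre = false  [false]
34. n12.live = "yyxvp"  ["y" ++ A₁.live]
35. n12.tag = true  [A₁.tag == false]
36. n12.pre = true  [c.acc > 22]
37. n3.live = "zyyxvp"  ["z" ++ A₁.live]
38. n3.tag = false  [A₁.pre == false]
39. n3.pre = false  [A₁.pre == false]
40. n0.env = true  [S.ok > 26]
41. n0.wid = "zzyyxvp"  ["z" ++ A.live]
42. n0.key = true  [A.pre == false]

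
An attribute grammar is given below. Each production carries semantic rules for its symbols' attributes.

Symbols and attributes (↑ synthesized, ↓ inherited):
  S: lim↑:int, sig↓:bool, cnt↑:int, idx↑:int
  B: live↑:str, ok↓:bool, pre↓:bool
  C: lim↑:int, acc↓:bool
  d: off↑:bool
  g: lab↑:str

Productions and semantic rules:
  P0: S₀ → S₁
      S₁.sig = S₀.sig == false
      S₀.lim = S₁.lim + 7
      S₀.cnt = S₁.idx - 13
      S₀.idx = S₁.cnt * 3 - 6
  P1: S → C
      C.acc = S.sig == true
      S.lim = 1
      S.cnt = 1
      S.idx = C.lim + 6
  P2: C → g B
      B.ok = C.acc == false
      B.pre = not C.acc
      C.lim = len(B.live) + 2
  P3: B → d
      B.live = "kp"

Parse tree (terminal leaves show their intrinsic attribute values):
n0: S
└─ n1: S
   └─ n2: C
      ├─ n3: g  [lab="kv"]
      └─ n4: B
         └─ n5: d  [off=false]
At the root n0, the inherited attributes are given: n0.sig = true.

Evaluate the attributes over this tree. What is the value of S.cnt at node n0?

-3

1. n0.sig = true  [given at root]
2. n1.sig = false  [S₀.sig == false]
3. n2.acc = false  [S.sig == true]
4. n3.lab = "kv"  [terminal]
5. n4.ok = true  [C.acc == false]
6. n4.pre = true  [not C.acc]
7. n5.off = false  [terminal]
8. n4.live = "kp"  ["kp"]
9. n2.lim = 4  [len(B.live) + 2]
10. n1.lim = 1  [1]
11. n1.cnt = 1  [1]
12. n1.idx = 10  [C.lim + 6]
13. n0.lim = 8  [S₁.lim + 7]
14. n0.cnt = -3  [S₁.idx - 13]
15. n0.idx = -3  [S₁.cnt * 3 - 6]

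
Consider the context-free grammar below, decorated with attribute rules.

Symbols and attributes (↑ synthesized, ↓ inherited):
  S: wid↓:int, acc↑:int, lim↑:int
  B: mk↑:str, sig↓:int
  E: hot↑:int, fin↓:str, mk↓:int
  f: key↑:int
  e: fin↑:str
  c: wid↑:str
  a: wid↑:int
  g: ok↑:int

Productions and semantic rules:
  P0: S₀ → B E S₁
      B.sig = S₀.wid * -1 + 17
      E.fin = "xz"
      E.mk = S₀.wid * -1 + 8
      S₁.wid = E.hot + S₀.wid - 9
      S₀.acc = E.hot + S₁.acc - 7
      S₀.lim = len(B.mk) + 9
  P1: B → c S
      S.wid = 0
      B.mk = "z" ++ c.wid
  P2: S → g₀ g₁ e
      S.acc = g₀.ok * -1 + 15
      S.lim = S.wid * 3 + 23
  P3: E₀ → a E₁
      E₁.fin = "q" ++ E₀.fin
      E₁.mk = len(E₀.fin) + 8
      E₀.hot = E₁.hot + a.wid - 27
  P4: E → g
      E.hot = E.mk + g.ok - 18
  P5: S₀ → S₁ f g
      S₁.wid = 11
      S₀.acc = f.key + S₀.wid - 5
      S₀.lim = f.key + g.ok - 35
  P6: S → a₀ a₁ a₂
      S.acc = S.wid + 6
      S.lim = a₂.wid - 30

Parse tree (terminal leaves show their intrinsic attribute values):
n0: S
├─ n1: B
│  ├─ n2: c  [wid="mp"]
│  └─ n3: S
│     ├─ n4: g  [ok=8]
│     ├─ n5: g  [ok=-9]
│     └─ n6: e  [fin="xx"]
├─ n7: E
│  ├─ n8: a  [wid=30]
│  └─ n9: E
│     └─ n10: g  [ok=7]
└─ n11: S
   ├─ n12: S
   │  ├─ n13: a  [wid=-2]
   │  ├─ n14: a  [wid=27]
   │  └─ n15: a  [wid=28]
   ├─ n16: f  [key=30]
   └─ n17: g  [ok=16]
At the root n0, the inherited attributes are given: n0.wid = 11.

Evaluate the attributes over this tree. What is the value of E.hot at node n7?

1. n0.wid = 11  [given at root]
2. n1.sig = 6  [S₀.wid * -1 + 17]
3. n2.wid = "mp"  [terminal]
4. n3.wid = 0  [0]
5. n4.ok = 8  [terminal]
6. n5.ok = -9  [terminal]
7. n6.fin = "xx"  [terminal]
8. n3.acc = 7  [g₀.ok * -1 + 15]
9. n3.lim = 23  [S.wid * 3 + 23]
10. n1.mk = "zmp"  ["z" ++ c.wid]
11. n7.fin = "xz"  ["xz"]
12. n7.mk = -3  [S₀.wid * -1 + 8]
13. n8.wid = 30  [terminal]
14. n9.fin = "qxz"  ["q" ++ E₀.fin]
15. n9.mk = 10  [len(E₀.fin) + 8]
16. n10.ok = 7  [terminal]
17. n9.hot = -1  [E.mk + g.ok - 18]
18. n7.hot = 2  [E₁.hot + a.wid - 27]
19. n11.wid = 4  [E.hot + S₀.wid - 9]
20. n12.wid = 11  [11]
21. n13.wid = -2  [terminal]
22. n14.wid = 27  [terminal]
23. n15.wid = 28  [terminal]
24. n12.acc = 17  [S.wid + 6]
25. n12.lim = -2  [a₂.wid - 30]
26. n16.key = 30  [terminal]
27. n17.ok = 16  [terminal]
28. n11.acc = 29  [f.key + S₀.wid - 5]
29. n11.lim = 11  [f.key + g.ok - 35]
30. n0.acc = 24  [E.hot + S₁.acc - 7]
31. n0.lim = 12  [len(B.mk) + 9]

2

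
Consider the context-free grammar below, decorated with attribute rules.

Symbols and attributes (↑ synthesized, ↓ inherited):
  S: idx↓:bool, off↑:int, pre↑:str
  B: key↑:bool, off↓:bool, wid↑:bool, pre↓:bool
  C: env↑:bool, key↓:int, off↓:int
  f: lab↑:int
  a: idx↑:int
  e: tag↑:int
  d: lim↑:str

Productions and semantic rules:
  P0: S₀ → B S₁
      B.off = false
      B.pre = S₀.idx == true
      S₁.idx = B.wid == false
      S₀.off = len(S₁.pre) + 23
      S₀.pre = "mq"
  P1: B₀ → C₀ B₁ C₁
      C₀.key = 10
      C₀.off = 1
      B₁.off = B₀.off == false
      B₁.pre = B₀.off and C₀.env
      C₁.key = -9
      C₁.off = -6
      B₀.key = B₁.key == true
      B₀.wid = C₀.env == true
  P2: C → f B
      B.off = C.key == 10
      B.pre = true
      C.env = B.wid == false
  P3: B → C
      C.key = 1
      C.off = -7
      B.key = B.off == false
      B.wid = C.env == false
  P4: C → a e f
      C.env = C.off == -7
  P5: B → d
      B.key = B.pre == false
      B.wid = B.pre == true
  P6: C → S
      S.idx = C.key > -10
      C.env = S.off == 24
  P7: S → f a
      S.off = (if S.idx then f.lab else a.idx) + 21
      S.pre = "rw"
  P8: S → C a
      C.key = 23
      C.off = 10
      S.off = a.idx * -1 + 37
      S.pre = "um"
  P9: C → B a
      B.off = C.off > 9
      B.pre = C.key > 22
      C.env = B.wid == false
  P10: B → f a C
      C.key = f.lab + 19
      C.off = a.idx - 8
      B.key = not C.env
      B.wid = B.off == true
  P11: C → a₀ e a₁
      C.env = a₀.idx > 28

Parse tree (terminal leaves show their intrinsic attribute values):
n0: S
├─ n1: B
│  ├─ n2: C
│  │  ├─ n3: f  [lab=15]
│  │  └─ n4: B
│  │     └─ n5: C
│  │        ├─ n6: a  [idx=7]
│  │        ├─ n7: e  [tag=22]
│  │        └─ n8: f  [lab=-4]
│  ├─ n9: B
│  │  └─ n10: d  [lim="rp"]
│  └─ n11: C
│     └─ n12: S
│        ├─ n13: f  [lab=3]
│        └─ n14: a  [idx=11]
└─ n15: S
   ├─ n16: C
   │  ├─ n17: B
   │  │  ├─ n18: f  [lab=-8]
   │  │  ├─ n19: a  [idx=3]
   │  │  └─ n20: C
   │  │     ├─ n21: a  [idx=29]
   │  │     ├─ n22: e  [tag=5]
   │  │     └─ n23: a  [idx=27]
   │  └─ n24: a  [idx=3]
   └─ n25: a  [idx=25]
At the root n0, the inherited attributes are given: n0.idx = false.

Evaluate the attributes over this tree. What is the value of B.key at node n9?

1. n0.idx = false  [given at root]
2. n1.off = false  [false]
3. n1.pre = false  [S₀.idx == true]
4. n2.key = 10  [10]
5. n2.off = 1  [1]
6. n3.lab = 15  [terminal]
7. n4.off = true  [C.key == 10]
8. n4.pre = true  [true]
9. n5.key = 1  [1]
10. n5.off = -7  [-7]
11. n6.idx = 7  [terminal]
12. n7.tag = 22  [terminal]
13. n8.lab = -4  [terminal]
14. n5.env = true  [C.off == -7]
15. n4.key = false  [B.off == false]
16. n4.wid = false  [C.env == false]
17. n2.env = true  [B.wid == false]
18. n9.off = true  [B₀.off == false]
19. n9.pre = false  [B₀.off and C₀.env]
20. n10.lim = "rp"  [terminal]
21. n9.key = true  [B.pre == false]
22. n9.wid = false  [B.pre == true]
23. n11.key = -9  [-9]
24. n11.off = -6  [-6]
25. n12.idx = true  [C.key > -10]
26. n13.lab = 3  [terminal]
27. n14.idx = 11  [terminal]
28. n12.off = 24  [(if S.idx then f.lab else a.idx) + 21]
29. n12.pre = "rw"  ["rw"]
30. n11.env = true  [S.off == 24]
31. n1.key = true  [B₁.key == true]
32. n1.wid = true  [C₀.env == true]
33. n15.idx = false  [B.wid == false]
34. n16.key = 23  [23]
35. n16.off = 10  [10]
36. n17.off = true  [C.off > 9]
37. n17.pre = true  [C.key > 22]
38. n18.lab = -8  [terminal]
39. n19.idx = 3  [terminal]
40. n20.key = 11  [f.lab + 19]
41. n20.off = -5  [a.idx - 8]
42. n21.idx = 29  [terminal]
43. n22.tag = 5  [terminal]
44. n23.idx = 27  [terminal]
45. n20.env = true  [a₀.idx > 28]
46. n17.key = false  [not C.env]
47. n17.wid = true  [B.off == true]
48. n24.idx = 3  [terminal]
49. n16.env = false  [B.wid == false]
50. n25.idx = 25  [terminal]
51. n15.off = 12  [a.idx * -1 + 37]
52. n15.pre = "um"  ["um"]
53. n0.off = 25  [len(S₁.pre) + 23]
54. n0.pre = "mq"  ["mq"]

true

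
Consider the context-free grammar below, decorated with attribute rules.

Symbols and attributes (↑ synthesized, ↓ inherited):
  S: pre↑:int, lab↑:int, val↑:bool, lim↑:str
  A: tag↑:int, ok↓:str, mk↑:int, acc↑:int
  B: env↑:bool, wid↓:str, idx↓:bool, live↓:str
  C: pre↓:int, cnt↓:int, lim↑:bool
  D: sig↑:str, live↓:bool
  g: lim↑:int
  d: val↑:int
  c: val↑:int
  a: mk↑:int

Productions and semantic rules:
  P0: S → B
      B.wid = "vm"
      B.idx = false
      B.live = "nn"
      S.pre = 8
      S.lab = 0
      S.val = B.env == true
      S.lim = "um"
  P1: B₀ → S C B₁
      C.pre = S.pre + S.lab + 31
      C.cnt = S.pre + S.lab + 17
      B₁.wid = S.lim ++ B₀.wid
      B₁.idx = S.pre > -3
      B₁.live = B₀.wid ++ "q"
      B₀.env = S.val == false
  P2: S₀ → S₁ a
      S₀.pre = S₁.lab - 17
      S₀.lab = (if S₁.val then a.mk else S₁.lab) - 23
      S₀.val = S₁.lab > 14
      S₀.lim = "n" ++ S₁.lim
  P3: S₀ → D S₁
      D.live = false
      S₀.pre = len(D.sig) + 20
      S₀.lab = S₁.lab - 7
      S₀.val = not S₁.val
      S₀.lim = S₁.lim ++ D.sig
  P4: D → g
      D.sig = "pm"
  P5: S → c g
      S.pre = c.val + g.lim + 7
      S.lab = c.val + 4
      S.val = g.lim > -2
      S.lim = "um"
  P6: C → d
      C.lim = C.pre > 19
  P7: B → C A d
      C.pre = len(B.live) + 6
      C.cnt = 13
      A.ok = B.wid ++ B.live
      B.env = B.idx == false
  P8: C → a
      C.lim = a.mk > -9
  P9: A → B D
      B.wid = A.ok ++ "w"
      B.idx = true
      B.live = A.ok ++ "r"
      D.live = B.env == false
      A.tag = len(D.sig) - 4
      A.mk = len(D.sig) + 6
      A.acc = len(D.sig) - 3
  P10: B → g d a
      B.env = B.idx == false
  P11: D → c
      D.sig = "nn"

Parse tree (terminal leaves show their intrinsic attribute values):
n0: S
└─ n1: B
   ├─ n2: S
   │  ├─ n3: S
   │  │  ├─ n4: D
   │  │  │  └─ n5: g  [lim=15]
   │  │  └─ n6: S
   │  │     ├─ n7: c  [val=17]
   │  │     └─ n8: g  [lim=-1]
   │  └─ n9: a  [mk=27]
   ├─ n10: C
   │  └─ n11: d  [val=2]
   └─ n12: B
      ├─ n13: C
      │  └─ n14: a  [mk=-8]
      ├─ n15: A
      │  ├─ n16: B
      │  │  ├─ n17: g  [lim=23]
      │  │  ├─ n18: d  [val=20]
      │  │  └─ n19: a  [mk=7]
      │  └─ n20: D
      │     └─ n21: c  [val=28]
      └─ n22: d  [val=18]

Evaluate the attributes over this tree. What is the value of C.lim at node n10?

false

1. n1.wid = "vm"  ["vm"]
2. n1.idx = false  [false]
3. n1.live = "nn"  ["nn"]
4. n4.live = false  [false]
5. n5.lim = 15  [terminal]
6. n4.sig = "pm"  ["pm"]
7. n7.val = 17  [terminal]
8. n8.lim = -1  [terminal]
9. n6.pre = 23  [c.val + g.lim + 7]
10. n6.lab = 21  [c.val + 4]
11. n6.val = true  [g.lim > -2]
12. n6.lim = "um"  ["um"]
13. n3.pre = 22  [len(D.sig) + 20]
14. n3.lab = 14  [S₁.lab - 7]
15. n3.val = false  [not S₁.val]
16. n3.lim = "umpm"  [S₁.lim ++ D.sig]
17. n9.mk = 27  [terminal]
18. n2.pre = -3  [S₁.lab - 17]
19. n2.lab = -9  [(if S₁.val then a.mk else S₁.lab) - 23]
20. n2.val = false  [S₁.lab > 14]
21. n2.lim = "numpm"  ["n" ++ S₁.lim]
22. n10.pre = 19  [S.pre + S.lab + 31]
23. n10.cnt = 5  [S.pre + S.lab + 17]
24. n11.val = 2  [terminal]
25. n10.lim = false  [C.pre > 19]
26. n12.wid = "numpmvm"  [S.lim ++ B₀.wid]
27. n12.idx = false  [S.pre > -3]
28. n12.live = "vmq"  [B₀.wid ++ "q"]
29. n13.pre = 9  [len(B.live) + 6]
30. n13.cnt = 13  [13]
31. n14.mk = -8  [terminal]
32. n13.lim = true  [a.mk > -9]
33. n15.ok = "numpmvmvmq"  [B.wid ++ B.live]
34. n16.wid = "numpmvmvmqw"  [A.ok ++ "w"]
35. n16.idx = true  [true]
36. n16.live = "numpmvmvmqr"  [A.ok ++ "r"]
37. n17.lim = 23  [terminal]
38. n18.val = 20  [terminal]
39. n19.mk = 7  [terminal]
40. n16.env = false  [B.idx == false]
41. n20.live = true  [B.env == false]
42. n21.val = 28  [terminal]
43. n20.sig = "nn"  ["nn"]
44. n15.tag = -2  [len(D.sig) - 4]
45. n15.mk = 8  [len(D.sig) + 6]
46. n15.acc = -1  [len(D.sig) - 3]
47. n22.val = 18  [terminal]
48. n12.env = true  [B.idx == false]
49. n1.env = true  [S.val == false]
50. n0.pre = 8  [8]
51. n0.lab = 0  [0]
52. n0.val = true  [B.env == true]
53. n0.lim = "um"  ["um"]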